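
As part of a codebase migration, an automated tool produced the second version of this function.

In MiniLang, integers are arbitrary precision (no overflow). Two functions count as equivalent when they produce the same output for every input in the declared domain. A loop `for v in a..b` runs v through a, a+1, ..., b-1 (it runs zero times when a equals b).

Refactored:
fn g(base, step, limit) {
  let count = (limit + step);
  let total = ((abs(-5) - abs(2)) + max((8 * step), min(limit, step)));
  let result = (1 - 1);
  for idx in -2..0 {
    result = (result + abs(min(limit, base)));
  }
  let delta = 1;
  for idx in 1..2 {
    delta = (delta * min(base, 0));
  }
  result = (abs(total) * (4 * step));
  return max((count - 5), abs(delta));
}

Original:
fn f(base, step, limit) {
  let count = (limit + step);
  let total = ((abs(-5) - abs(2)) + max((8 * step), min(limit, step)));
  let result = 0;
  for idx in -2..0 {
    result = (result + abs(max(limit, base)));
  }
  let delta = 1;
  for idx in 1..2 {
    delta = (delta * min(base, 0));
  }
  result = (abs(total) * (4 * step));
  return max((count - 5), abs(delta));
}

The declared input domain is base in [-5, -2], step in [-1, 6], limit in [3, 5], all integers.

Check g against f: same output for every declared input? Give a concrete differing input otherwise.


Although `max(limit, base)` became `min(limit, base)`, no input in the stated domain can expose it; all 96 inputs agree.
verdict: equivalent


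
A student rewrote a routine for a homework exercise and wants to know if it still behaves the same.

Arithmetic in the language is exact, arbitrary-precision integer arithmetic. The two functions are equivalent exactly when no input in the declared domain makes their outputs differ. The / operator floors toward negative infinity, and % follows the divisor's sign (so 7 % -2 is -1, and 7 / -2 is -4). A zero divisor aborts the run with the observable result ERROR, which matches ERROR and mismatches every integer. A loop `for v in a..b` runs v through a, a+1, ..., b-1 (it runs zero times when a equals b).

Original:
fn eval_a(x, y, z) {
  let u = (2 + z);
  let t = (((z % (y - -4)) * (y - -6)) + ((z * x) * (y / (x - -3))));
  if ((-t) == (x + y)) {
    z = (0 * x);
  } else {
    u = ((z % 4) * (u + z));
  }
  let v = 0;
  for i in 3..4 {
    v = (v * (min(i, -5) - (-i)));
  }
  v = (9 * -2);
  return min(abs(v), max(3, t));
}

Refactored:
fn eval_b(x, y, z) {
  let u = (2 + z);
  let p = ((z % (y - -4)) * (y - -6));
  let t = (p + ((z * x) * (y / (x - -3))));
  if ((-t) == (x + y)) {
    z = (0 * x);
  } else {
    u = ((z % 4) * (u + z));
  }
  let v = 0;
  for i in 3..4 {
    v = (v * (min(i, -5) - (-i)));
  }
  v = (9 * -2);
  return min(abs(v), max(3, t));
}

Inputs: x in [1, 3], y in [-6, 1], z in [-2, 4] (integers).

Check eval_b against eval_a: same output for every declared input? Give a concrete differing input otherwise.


Changes here: local variable names differ, plus statement counts differ; the full 168-point sweep finds no disagreement.
verdict: equivalent


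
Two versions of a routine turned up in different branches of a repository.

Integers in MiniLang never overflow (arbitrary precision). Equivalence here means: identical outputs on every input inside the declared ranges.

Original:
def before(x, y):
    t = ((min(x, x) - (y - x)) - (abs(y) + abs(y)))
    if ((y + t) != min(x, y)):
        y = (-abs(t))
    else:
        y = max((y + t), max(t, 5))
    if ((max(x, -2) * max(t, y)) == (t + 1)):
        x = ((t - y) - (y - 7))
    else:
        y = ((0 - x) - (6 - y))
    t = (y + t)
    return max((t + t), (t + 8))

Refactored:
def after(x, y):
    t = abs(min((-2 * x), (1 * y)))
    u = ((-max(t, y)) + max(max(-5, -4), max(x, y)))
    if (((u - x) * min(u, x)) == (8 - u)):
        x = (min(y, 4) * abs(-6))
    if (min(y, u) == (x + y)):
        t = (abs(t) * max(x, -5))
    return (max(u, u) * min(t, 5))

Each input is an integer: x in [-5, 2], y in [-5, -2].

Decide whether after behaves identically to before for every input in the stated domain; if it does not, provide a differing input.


Try x=-5, y=-5.
before: t becomes -15; next ((y + t) != min(x, y)) evaluates to true; next y becomes -15; next ((max(x, -2) * max(t, y)) == (t + 1)) evaluates to false; next y becomes -16; next t becomes -31; next final value -23
after: t becomes 5; next u becomes -9; next (((u - x) * min(u, x)) == (8 - u)) evaluates to false; next (min(y, u) == (x + y)) evaluates to false; next final value -45
-23 != -45, so the rewrite changes behavior.
verdict: not equivalent; witness: x=-5, y=-5


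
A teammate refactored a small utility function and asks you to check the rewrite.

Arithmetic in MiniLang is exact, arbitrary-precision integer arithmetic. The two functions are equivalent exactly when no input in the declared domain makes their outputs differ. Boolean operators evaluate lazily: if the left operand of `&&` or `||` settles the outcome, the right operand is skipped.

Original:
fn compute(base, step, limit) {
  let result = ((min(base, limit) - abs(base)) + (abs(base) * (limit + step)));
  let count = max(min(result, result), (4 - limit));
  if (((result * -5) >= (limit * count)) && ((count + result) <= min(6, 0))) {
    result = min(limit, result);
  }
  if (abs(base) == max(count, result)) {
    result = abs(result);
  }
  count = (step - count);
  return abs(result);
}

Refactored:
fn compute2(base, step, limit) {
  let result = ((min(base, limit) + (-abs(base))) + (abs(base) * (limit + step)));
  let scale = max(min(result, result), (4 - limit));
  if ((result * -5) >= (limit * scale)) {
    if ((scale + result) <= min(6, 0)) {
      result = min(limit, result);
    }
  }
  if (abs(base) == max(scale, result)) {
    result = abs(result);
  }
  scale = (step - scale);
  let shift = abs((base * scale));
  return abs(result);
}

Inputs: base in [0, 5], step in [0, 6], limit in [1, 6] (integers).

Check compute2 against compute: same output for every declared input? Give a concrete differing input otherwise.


Behavior is preserved: although min/max/abs usage differs; also boolean connective usage differs; also branching structure differs; also statement counts differ; also arithmetic usage differs; also local variable names differ, the outputs never diverge.
Tracing base=2, step=5, limit=6: compute: result becomes 22; next count becomes 22; next (((result * -5) >= (limit * count)) && ((count + result) <= min(6, 0))) evaluates to false; next (abs(base) == max(count, result)) evaluates to false; next count becomes -17; next final value 22 | compute2: result becomes 22; next scale becomes 22; next ((result * -5) >= (limit * scale)) evaluates to false; next (abs(base) == max(scale, result)) evaluates to false; next scale becomes -17; next shift becomes 34; next final value 22 — matching result 22.
An exhaustive pass over the 252 declared inputs shows identical outputs.
verdict: equivalent


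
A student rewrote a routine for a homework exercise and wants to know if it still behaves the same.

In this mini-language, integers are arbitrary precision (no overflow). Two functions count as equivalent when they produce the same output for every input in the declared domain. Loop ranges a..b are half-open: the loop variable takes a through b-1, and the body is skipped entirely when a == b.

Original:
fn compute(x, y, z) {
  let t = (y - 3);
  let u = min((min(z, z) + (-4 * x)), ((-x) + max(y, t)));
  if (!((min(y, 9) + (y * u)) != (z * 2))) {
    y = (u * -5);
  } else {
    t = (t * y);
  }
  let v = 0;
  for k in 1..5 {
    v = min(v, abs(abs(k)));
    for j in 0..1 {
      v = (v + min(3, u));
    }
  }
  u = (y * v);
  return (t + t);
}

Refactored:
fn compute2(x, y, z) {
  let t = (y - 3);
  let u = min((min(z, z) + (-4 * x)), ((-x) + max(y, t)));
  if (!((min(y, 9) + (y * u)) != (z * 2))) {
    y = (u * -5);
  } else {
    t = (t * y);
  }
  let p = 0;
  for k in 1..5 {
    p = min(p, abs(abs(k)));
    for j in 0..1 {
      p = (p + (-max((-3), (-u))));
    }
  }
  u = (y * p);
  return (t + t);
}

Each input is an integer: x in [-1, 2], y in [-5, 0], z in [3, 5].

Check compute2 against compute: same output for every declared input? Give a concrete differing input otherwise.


This is a faithful refactor — local variable names differ, and min/max/abs usage differs, but the computed results match everywhere.
One worked example (x=2, y=-3, z=3) — compute: t becomes -6; next u becomes -5; next (!((min(y, 9) + (y * u)) != (z * 2))) evaluates to false; next t becomes 18; next v becomes 0; next at k=1:; next v becomes 0; next at j=0:; next v becomes -5; next at k=2:; next v becomes -5; next at j=0:; next v becomes -10; next at k=3:; next v becomes -10; next at j=0:; next v becomes -15; next at k=4:; next v becomes -15; next at j=0:; next v becomes -20; next u becomes 60; next final value 36; compute2: t becomes -6; next u becomes -5; next (!((min(y, 9) + (y * u)) != (z * 2))) evaluates to false; next t becomes 18; next p becomes 0; next at k=1:; next p becomes 0; next at j=0:; next p becomes -5; next at k=2:; next p becomes -5; next at j=0:; next p becomes -10; next at k=3:; next p becomes -10; next at j=0:; next p becomes -15; next at k=4:; next p becomes -15; next at j=0:; next p becomes -20; next u becomes 60; next final value 36; agreement on 36.
Sweeping the whole domain (72 inputs) finds no disagreement.
verdict: equivalent


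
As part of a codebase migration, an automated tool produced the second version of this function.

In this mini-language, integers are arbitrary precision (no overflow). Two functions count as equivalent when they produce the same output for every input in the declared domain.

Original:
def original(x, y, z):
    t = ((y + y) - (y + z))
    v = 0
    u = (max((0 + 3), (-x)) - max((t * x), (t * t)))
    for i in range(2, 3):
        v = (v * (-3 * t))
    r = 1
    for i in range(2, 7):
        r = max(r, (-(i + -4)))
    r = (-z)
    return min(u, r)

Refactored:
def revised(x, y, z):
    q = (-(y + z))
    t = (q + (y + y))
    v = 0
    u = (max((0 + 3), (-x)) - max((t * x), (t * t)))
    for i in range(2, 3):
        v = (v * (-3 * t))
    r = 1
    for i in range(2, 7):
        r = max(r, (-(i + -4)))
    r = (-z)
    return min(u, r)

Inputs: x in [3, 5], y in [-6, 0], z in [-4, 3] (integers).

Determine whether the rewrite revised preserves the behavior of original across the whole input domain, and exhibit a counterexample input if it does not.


This is a faithful refactor — statement counts differ, and arithmetic usage differs, and local variable names differ, but the computed results match everywhere.
Tracing x=4, y=-3, z=-3: original: t becomes 0; next v becomes 0; next u becomes 3; next at i=2:; next v becomes 0; next r becomes 1; next at i=2:; next r becomes 2; next at i=3:; next r becomes 2; next at i=4:; next r becomes 2; next at i=5:; next r becomes 2; next at i=6:; next r becomes 2; next r becomes 3; next final value 3 | revised: q becomes 6; next t becomes 0; next v becomes 0; next u becomes 3; next at i=2:; next v becomes 0; next r becomes 1; next at i=2:; next r becomes 2; next at i=3:; next r becomes 2; next at i=4:; next r becomes 2; next at i=5:; next r becomes 2; next at i=6:; next r becomes 2; next r becomes 3; next final value 3 — matching result 3.
Every one of the 168 inputs gives matching results.
verdict: equivalent


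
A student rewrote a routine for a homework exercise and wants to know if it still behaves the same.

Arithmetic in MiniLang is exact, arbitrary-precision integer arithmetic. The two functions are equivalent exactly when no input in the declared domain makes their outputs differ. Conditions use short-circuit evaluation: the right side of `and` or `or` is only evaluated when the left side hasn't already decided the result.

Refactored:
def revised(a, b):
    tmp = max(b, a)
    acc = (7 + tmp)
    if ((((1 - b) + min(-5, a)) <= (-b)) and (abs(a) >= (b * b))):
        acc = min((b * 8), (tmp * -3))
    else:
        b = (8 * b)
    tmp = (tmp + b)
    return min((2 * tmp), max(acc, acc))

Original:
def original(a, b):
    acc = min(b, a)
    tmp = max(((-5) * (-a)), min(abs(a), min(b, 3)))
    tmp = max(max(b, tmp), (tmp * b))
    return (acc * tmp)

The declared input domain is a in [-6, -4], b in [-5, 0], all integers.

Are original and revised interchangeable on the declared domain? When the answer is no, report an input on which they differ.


There is a counterexample at a=-6, b=-5: -150 on one side, -90 on the other.
original: acc=-6, then tmp=-5, then tmp=25, then returns -150
revised: tmp=-5, then acc=2, then ((((1 - b) + min(-5, a)) <= (-b)) and (abs(a) >= (b * b))) is false, then b=-40, then tmp=-45, then returns -90
verdict: not equivalent; witness: a=-6, b=-5


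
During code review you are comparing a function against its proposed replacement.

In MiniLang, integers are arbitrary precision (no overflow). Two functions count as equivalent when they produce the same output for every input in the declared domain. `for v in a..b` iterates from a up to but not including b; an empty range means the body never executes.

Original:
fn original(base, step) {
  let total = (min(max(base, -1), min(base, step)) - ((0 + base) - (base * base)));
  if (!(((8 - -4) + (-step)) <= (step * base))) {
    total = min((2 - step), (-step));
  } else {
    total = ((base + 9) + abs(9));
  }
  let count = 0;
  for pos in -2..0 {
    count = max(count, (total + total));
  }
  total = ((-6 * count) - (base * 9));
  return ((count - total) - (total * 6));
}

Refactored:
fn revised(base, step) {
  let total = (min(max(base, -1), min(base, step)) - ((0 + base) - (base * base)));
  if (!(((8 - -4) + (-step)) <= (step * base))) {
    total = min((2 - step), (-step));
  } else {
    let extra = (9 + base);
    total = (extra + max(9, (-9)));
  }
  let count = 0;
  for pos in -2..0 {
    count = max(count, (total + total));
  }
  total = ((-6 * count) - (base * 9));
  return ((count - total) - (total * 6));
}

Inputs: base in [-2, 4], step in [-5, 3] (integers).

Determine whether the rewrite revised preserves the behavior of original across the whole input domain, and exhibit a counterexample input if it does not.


Comparing the listings, the differences include: local variable names differ; and statement counts differ; and min/max/abs usage differs; and constant usage differs.
As a probe, take base=3, step=-2: original runs total := 4 | (!(((8 - -4) + (-step)) <= (step * base))): true | total := 2 | count := 0 | iter pos=-2: | count := 4 | iter pos=-1: | count := 4 | total := -51 | result 361; revised runs total := 4 | (!(((8 - -4) + (-step)) <= (step * base))): true | total := 2 | count := 0 | iter pos=-2: | count := 4 | iter pos=-1: | count := 4 | total := -51 | result 361; both end at 361.
Every one of the 63 inputs gives matching results.
verdict: equivalent


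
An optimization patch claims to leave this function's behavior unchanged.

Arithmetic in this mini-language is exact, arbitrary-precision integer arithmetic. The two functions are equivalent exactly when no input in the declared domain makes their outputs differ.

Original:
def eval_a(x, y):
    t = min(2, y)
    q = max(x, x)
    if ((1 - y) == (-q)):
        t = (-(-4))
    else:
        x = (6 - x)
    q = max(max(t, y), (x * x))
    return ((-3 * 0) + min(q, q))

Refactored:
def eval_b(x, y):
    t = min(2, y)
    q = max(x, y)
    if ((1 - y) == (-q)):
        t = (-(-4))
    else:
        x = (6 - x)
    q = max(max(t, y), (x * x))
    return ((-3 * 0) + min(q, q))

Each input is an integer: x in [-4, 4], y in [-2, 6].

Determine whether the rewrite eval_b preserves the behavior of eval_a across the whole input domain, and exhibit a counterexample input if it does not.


On input x=-3, y=-2, eval_a returns 9 while eval_b returns 81.
verdict: not equivalent; witness: x=-3, y=-2


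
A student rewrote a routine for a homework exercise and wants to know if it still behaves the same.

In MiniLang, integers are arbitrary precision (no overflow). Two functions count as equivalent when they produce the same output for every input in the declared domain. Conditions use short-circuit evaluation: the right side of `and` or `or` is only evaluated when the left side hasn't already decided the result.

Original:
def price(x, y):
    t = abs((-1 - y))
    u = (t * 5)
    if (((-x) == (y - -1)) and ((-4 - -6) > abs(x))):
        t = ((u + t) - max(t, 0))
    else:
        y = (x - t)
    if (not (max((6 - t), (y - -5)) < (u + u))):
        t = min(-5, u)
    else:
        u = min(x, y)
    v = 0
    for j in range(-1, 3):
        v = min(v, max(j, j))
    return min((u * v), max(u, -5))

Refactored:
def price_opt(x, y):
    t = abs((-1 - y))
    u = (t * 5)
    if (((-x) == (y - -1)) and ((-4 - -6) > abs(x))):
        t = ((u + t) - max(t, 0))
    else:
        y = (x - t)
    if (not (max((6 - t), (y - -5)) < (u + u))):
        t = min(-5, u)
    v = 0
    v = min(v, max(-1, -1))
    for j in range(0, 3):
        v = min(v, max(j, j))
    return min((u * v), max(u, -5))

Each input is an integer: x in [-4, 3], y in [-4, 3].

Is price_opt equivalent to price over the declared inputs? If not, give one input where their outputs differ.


On input x=-4, y=-4, price returns -5 while price_opt returns -15.
verdict: not equivalent; witness: x=-4, y=-4


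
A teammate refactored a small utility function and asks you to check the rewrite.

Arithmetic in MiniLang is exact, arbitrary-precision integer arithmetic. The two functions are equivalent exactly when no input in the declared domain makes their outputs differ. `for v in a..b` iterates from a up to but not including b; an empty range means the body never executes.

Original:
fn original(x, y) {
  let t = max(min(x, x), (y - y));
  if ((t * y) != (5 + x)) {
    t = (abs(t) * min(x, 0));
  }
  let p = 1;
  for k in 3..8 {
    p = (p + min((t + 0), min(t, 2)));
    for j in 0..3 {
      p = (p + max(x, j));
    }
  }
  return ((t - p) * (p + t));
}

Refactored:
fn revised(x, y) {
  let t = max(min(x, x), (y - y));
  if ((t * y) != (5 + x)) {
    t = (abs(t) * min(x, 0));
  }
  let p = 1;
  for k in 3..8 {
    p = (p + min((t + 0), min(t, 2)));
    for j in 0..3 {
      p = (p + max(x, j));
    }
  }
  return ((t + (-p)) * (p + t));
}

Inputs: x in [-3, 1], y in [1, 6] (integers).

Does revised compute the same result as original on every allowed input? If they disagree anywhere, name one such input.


Equivalent — the differences include arithmetic usage differs, yet no declared input distinguishes the two.
As a probe, take x=-2, y=6: original runs t := 0 | ((t * y) != (5 + x)): true | t := 0 | p := 1 | iter k=3: | p := 1 | iter j=0: | p := 1 | iter j=1: | p := 2 | iter j=2: | p := 4 | iter k=4: | p := 4 | iter j=0: | p := 4 | iter j=1: | p := 5 | iter j=2: | p := 7 | iter k=5: | p := 7 | iter j=0: | p := 7 | iter j=1: | p := 8 | iter j=2: | p := 10 | iter k=6: | p := 10 | iter j=0: | p := 10 | iter j=1: | p := 11 | iter j=2: | p := 13 | iter k=7: | p := 13 | iter j=0: | p := 13 | iter j=1: | p := 14 | iter j=2: | p := 16 | result -256; revised runs t := 0 | ((t * y) != (5 + x)): true | t := 0 | p := 1 | iter k=3: | p := 1 | iter j=0: | p := 1 | iter j=1: | p := 2 | iter j=2: | p := 4 | iter k=4: | p := 4 | iter j=0: | p := 4 | iter j=1: | p := 5 | iter j=2: | p := 7 | iter k=5: | p := 7 | iter j=0: | p := 7 | iter j=1: | p := 8 | iter j=2: | p := 10 | iter k=6: | p := 10 | iter j=0: | p := 10 | iter j=1: | p := 11 | iter j=2: | p := 13 | iter k=7: | p := 13 | iter j=0: | p := 13 | iter j=1: | p := 14 | iter j=2: | p := 16 | result -256; both end at -256.
Every one of the 30 inputs gives matching results.
verdict: equivalent


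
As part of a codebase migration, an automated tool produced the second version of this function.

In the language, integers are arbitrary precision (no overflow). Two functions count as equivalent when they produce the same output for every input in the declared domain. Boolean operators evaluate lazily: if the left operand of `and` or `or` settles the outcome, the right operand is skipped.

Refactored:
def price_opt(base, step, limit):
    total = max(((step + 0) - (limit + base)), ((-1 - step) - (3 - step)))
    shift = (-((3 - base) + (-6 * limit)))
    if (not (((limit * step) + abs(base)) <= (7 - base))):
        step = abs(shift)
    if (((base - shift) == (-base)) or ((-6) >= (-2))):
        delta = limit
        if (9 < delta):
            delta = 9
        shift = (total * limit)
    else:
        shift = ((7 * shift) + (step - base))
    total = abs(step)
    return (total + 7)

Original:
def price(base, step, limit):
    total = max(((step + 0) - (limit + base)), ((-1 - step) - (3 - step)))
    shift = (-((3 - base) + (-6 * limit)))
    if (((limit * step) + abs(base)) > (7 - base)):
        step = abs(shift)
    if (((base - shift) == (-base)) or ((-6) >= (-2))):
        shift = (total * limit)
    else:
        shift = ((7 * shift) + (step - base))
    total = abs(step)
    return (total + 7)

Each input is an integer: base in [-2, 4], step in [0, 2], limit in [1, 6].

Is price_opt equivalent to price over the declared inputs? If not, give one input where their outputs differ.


This is a faithful refactor — comparison usage differs, and local variable names differ, and boolean connective usage differs, and branching structure differs, and constant usage differs, and statement counts differ, but the computed results match everywhere.
As a probe, take base=-2, step=1, limit=4: price runs total := -1 | shift := 19 | (((limit * step) + abs(base)) > (7 - base)): false | (((base - shift) == (-base)) or ((-6) >= (-2))): false | shift := 136 | total := 1 | result 8; price_opt runs total := -1 | shift := 19 | (not (((limit * step) + abs(base)) <= (7 - base))): false | (((base - shift) == (-base)) or ((-6) >= (-2))): false | shift := 136 | total := 1 | result 8; both end at 8.
An exhaustive pass over the 126 declared inputs shows identical outputs.
verdict: equivalent


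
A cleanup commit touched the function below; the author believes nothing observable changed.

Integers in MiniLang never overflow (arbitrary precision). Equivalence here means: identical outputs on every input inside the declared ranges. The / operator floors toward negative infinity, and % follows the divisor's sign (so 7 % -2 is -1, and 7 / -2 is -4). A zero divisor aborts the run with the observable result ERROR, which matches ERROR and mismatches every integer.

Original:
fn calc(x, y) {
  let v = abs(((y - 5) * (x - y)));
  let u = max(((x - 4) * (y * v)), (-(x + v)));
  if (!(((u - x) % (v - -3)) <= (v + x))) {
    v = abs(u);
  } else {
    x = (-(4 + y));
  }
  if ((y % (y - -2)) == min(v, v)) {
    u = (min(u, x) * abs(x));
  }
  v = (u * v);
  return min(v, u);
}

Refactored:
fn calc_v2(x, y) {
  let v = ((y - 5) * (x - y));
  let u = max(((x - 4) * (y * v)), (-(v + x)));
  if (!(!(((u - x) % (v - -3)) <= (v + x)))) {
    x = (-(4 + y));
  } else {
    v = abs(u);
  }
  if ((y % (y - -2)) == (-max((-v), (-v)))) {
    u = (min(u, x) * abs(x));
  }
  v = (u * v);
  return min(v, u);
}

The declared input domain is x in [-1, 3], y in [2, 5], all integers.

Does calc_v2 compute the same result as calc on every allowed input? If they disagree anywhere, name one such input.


Not equivalent: x=3, y=2 separates them (-18 vs ERROR).
calc: v becomes 3; next u becomes -6; next (!(((u - x) % (v - -3)) <= (v + x))) evaluates to false; next x becomes -6; next ((y % (y - -2)) == min(v, v)) evaluates to false; next v becomes -18; next final value -18
calc_v2: v becomes -3; next u becomes 6; next hits division by zero so the output is ERROR
verdict: not equivalent; witness: x=3, y=2


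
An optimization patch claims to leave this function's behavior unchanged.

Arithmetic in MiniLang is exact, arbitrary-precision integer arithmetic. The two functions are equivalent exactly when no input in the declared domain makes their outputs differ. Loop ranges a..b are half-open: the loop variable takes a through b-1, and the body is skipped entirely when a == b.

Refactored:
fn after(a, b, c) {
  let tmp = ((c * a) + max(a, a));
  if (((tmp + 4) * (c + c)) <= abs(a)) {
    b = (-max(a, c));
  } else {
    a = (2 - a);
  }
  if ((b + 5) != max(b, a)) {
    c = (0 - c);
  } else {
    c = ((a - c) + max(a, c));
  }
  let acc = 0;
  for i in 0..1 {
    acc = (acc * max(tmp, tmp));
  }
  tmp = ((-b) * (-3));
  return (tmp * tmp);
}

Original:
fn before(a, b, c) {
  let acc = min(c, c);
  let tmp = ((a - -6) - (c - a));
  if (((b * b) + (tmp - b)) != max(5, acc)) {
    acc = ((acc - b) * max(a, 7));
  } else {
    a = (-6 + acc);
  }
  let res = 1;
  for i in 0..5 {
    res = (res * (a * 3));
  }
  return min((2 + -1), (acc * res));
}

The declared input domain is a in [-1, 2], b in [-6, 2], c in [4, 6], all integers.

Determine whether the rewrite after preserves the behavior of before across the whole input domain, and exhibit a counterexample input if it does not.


Not equivalent: a=-1, b=-6, c=4 separates them (-17010 vs 144).
before: acc=4, then tmp=0, then (((b * b) + (tmp - b)) != max(5, acc)) is true, then acc=70, then res=1, then (i=0), then res=-3, then (i=1), then res=9, then (i=2), then res=-27, then (i=3), then res=81, then (i=4), then res=-243, then returns -17010
after: tmp=-5, then (((tmp + 4) * (c + c)) <= abs(a)) is true, then b=-4, then ((b + 5) != max(b, a)) is true, then c=-4, then acc=0, then (i=0), then acc=0, then tmp=-12, then returns 144
verdict: not equivalent; witness: a=-1, b=-6, c=4


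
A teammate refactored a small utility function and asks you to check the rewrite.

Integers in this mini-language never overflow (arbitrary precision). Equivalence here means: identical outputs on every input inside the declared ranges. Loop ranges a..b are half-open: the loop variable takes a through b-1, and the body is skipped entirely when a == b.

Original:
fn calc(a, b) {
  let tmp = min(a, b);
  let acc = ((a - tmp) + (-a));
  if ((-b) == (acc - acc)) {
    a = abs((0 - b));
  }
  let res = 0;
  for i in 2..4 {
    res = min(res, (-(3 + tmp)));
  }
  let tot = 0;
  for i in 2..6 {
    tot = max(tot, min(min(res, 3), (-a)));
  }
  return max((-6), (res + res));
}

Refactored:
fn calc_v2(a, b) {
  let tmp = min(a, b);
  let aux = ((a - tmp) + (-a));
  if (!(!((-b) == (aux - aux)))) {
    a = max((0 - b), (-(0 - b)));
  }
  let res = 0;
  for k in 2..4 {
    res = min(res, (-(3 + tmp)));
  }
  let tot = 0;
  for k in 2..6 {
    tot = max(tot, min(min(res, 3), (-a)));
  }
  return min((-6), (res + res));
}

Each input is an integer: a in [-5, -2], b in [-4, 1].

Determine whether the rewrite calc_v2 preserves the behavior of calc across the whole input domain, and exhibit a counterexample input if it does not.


The rewrite breaks on a=-5, b=-4, where the results are 0 and -6.
calc: tmp := -5 | acc := 5 | ((-b) == (acc - acc)): false | res := 0 | iter i=2: | res := 0 | iter i=3: | res := 0 | tot := 0 | iter i=2: | tot := 0 | iter i=3: | tot := 0 | iter i=4: | tot := 0 | iter i=5: | tot := 0 | result 0
calc_v2: tmp := -5 | aux := 5 | (!(!((-b) == (aux - aux)))): false | res := 0 | iter k=2: | res := 0 | iter k=3: | res := 0 | tot := 0 | iter k=2: | tot := 0 | iter k=3: | tot := 0 | iter k=4: | tot := 0 | iter k=5: | tot := 0 | result -6
verdict: not equivalent; witness: a=-5, b=-4


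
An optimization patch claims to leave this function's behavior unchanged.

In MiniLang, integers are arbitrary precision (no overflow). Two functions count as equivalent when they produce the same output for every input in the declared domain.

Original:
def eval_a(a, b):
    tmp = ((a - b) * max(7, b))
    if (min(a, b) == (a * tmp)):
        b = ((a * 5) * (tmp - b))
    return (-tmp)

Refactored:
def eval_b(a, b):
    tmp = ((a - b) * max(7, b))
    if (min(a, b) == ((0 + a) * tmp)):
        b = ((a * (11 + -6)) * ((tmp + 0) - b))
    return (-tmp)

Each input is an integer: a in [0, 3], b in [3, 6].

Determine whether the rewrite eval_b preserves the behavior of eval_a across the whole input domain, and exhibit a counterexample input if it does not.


Although arithmetic usage differs, plus constant usage differs, 16/16 inputs agree.
verdict: equivalent


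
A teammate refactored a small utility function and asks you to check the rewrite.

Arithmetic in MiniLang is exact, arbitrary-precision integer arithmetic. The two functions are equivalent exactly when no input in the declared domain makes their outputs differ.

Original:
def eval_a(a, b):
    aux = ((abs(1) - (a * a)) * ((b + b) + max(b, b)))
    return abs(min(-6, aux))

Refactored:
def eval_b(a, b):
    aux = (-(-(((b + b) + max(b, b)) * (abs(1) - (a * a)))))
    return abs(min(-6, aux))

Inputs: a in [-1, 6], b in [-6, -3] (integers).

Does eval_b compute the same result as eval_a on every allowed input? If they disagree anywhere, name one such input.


Reading the diff, among the changes: same computation, different form.
Spot check at a=2, b=-6 — eval_a: aux := 54 | result 6. eval_b: aux := 54 | result 6. Both give 6.
Across all 32 domain points the two functions coincide.
verdict: equivalent


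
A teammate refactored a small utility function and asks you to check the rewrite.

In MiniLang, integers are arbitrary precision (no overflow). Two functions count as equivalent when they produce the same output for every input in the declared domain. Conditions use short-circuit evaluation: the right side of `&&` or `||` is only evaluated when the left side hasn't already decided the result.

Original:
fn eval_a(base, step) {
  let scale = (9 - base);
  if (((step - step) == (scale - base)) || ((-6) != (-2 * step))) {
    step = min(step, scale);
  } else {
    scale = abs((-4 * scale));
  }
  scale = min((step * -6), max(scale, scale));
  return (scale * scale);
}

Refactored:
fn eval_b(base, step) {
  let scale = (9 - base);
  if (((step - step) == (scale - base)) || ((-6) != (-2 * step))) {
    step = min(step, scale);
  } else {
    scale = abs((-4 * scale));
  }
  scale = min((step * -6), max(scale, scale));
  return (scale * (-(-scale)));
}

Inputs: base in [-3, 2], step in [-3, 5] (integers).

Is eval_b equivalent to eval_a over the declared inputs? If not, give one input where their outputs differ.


The two versions differ — the changes include same computation, different form.
Tracing base=0, step=3: eval_a: scale becomes 9; next (((step - step) == (scale - base)) || ((-6) != (-2 * step))) evaluates to false; next scale becomes 36; next scale becomes -18; next final value 324 | eval_b: scale becomes 9; next (((step - step) == (scale - base)) || ((-6) != (-2 * step))) evaluates to false; next scale becomes 36; next scale becomes -18; next final value 324 — matching result 324.
Checked all 54 inputs in the declared domain: the outputs agree on every one.
verdict: equivalent


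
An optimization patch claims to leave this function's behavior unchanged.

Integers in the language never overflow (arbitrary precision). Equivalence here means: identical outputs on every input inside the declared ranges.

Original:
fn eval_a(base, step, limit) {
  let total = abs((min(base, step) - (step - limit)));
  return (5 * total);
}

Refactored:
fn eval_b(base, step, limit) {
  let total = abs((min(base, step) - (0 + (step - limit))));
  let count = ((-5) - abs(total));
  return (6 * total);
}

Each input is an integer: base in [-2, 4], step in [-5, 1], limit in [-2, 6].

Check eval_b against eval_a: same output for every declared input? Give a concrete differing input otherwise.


Consider the input base=-2, step=-5, limit=-2.
eval_a: total := 2 | result 10
eval_b: total := 2 | count := -7 | result 12
10 against 12: the behavior changed.
verdict: not equivalent; witness: base=-2, step=-5, limit=-2


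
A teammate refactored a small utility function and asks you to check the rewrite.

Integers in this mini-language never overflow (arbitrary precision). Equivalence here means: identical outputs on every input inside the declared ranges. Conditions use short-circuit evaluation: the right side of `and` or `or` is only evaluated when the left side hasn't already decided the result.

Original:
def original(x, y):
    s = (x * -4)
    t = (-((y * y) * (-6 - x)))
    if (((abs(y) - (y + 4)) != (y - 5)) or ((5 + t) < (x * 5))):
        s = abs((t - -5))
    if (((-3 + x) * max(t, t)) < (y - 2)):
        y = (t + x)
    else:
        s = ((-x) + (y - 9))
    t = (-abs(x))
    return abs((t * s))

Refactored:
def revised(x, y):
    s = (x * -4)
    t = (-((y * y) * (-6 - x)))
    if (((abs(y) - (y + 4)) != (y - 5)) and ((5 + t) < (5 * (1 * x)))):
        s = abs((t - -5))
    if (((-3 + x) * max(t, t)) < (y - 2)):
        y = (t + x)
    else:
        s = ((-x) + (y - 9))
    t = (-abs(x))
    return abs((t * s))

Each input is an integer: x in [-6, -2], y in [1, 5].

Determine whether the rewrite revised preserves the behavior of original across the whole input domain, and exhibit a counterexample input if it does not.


These are not equivalent — on x=-6, y=3 the outputs split (30 vs 144).
original: s=24, then t=0, then (((abs(y) - (y + 4)) != (y - 5)) or ((5 + t) < (x * 5))) is true, then s=5, then (((-3 + x) * max(t, t)) < (y - 2)) is true, then y=-6, then t=-6, then returns 30
revised: s=24, then t=0, then (((abs(y) - (y + 4)) != (y - 5)) and ((5 + t) < (5 * (1 * x)))) is false, then (((-3 + x) * max(t, t)) < (y - 2)) is true, then y=-6, then t=-6, then returns 144
verdict: not equivalent; witness: x=-6, y=3


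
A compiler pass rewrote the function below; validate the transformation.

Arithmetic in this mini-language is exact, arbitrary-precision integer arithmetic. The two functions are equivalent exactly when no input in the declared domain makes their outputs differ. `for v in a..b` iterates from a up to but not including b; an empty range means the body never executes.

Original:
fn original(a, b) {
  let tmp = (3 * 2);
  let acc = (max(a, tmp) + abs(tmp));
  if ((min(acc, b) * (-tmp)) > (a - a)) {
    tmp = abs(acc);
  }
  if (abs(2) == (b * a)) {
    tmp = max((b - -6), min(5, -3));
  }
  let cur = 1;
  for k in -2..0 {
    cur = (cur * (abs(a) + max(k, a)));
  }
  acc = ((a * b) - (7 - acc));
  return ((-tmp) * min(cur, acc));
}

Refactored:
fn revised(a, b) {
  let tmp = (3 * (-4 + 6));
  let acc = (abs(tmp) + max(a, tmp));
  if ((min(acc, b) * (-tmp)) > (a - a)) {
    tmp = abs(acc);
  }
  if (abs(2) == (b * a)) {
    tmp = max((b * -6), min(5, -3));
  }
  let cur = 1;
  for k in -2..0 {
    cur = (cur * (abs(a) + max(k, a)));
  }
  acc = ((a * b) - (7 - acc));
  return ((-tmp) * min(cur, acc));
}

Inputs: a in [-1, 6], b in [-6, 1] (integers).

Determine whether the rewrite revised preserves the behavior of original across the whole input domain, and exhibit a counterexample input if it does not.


Not equivalent: a=2, b=1 separates them (-49 vs 21).
original: tmp := 6 | acc := 12 | ((min(acc, b) * (-tmp)) > (a - a)): false | (abs(2) == (b * a)): true | tmp := 7 | cur := 1 | iter k=-2: | cur := 4 | iter k=-1: | cur := 16 | acc := 7 | result -49
revised: tmp := 6 | acc := 12 | ((min(acc, b) * (-tmp)) > (a - a)): false | (abs(2) == (b * a)): true | tmp := -3 | cur := 1 | iter k=-2: | cur := 4 | iter k=-1: | cur := 16 | acc := 7 | result 21
verdict: not equivalent; witness: a=2, b=1


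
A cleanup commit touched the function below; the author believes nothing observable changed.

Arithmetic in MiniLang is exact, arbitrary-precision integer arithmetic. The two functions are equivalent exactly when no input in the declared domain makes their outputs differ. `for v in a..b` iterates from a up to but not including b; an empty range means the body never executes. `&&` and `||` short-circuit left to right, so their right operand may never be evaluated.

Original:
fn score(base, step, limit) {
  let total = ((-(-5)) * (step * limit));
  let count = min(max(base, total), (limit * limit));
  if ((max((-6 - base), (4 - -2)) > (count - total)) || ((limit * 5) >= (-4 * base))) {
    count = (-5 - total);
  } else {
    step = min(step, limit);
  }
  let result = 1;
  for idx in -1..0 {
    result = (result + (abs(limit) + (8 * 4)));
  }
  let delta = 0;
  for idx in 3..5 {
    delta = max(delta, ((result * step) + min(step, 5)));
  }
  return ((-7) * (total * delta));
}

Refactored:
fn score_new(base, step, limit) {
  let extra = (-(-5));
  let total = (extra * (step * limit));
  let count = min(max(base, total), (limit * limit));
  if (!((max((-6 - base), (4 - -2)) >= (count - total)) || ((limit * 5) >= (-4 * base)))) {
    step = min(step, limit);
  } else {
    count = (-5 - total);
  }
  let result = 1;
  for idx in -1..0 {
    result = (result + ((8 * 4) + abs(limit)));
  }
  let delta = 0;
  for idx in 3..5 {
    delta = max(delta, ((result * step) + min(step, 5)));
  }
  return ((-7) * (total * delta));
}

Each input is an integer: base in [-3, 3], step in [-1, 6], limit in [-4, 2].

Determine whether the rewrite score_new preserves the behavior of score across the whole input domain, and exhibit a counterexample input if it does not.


Take base=1, step=1, limit=-1.
score: total becomes -5; next count becomes 1; next ((max((-6 - base), (4 - -2)) > (count - total)) || ((limit * 5) >= (-4 * base))) evaluates to false; next step becomes -1; next result becomes 1; next at idx=-1:; next result becomes 34; next delta becomes 0; next at idx=3:; next delta becomes 0; next at idx=4:; next delta becomes 0; next final value 0
score_new: extra becomes 5; next total becomes -5; next count becomes 1; next (!((max((-6 - base), (4 - -2)) >= (count - total)) || ((limit * 5) >= (-4 * base)))) evaluates to false; next count becomes 0; next result becomes 1; next at idx=-1:; next result becomes 34; next delta becomes 0; next at idx=3:; next delta becomes 35; next at idx=4:; next delta becomes 35; next final value 1225
0 vs 1225 — the two versions disagree here.
verdict: not equivalent; witness: base=1, step=1, limit=-1


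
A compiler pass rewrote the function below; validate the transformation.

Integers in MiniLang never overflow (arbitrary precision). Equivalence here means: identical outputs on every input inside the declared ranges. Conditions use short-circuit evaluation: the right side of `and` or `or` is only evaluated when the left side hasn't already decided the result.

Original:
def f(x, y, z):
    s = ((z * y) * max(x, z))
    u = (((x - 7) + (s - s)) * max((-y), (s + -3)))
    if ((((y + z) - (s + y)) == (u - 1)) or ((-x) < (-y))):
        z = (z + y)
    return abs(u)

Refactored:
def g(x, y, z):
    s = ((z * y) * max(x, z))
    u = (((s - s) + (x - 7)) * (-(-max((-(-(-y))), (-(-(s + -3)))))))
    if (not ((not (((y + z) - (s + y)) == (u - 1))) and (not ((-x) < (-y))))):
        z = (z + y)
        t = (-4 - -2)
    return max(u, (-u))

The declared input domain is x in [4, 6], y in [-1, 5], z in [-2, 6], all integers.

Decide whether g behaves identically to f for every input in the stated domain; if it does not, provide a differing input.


Although boolean connective usage differs, min/max/abs usage differs, constant usage differs, statement counts differ, local variable names differ, arithmetic usage differs, 189/189 inputs agree.
verdict: equivalent


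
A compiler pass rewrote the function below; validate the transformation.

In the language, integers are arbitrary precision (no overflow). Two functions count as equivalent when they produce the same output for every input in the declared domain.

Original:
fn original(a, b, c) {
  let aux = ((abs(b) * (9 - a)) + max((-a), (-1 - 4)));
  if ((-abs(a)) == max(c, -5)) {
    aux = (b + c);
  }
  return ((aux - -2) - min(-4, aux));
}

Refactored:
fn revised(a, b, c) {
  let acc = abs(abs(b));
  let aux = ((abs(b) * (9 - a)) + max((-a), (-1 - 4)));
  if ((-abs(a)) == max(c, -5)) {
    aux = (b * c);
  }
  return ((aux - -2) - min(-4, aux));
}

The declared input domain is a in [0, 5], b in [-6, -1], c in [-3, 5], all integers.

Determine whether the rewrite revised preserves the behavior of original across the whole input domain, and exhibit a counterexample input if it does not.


Run the pair on a=0, b=-6, c=0.
original: aux = 54; ((-abs(a)) == max(c, -5)) -> true; aux = -6; return 2
revised: acc = 6; aux = 54; ((-abs(a)) == max(c, -5)) -> true; aux = 0; return 6
2 against 6: the behavior changed.
verdict: not equivalent; witness: a=0, b=-6, c=0


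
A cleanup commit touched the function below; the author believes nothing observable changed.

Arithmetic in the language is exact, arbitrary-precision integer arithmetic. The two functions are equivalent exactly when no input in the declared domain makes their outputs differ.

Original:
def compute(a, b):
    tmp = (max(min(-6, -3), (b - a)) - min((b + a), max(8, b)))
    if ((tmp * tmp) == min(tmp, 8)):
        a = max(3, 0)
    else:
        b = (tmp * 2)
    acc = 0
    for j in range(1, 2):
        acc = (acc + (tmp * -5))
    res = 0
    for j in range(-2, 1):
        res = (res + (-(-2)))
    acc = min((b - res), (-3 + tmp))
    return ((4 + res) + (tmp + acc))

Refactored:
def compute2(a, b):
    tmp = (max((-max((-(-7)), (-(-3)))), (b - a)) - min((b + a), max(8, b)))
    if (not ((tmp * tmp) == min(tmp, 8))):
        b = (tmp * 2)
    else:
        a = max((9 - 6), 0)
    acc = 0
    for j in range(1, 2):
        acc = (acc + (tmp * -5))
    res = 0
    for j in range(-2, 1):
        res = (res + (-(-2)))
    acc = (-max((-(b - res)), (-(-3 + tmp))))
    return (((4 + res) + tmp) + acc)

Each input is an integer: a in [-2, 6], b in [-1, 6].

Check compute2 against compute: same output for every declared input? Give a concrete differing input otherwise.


At a=6, b=-1: compute gives -29, compute2 gives -32.
verdict: not equivalent; witness: a=6, b=-1
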